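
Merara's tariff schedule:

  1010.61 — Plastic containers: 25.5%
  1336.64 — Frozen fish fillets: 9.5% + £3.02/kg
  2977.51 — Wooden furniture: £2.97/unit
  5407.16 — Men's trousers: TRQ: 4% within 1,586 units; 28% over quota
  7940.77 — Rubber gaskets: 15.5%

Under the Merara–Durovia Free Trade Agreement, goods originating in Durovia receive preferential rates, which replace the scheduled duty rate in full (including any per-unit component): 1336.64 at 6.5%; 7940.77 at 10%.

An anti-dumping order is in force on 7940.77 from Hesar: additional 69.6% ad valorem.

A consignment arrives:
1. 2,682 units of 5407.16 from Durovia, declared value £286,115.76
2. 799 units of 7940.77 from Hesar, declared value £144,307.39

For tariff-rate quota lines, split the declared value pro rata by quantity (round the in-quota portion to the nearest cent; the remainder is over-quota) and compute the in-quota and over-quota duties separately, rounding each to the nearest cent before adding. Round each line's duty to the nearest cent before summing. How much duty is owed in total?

Line 1 (5407.16, Durovia, 2,682 units, £286,115.76):
Code 5407.16 is under a tariff-rate quota (threshold 1,586 units). In-quota: 1,586 units at 4%; over-quota: 1,096 units at 28%.
Pro-rata value split: in-quota = £286,115.76 × 1,586/2,682 = £169,194.48; over-quota = £286,115.76 − £169,194.48 = £116,921.28.
In-quota duty = £169,194.48 × 4% = £6,767.78. Over-quota duty = £116,921.28 × 28% = £32,737.96.
Line duty = £6,767.78 + £32,737.96 = £39,505.74.
Line 2 (7940.77, Hesar, 799 units, £144,307.39):
Base rate for 7940.77 is 15.5%.
7940.77 has an FTA preferential rate, but origin Hesar is not Durovia; base rate stands.
Additional duty on 7940.77 from Hesar: +69.6%. Applied ad valorem rate: 15.5% + 69.6% = 85.1%.
Duty = £144,307.39 × 85.1% = £122,805.59.
Total = £39,505.74 + £122,805.59 = £162,311.33.

£162,311.33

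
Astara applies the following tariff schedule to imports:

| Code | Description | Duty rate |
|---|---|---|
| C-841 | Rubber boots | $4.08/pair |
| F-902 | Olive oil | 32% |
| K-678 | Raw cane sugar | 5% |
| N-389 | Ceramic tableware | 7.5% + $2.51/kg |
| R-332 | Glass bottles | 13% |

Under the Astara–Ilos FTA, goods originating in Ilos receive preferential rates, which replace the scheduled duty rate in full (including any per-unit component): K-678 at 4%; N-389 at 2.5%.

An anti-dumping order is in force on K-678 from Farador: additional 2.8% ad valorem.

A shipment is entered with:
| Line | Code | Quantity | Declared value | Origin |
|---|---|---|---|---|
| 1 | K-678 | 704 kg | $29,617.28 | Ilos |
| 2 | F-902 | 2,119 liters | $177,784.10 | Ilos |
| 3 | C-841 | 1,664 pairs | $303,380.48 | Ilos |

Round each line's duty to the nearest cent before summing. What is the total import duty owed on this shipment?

Line 1 (K-678, Ilos, 704 kg, $29,617.28):
Base rate for K-678 is 5%.
Origin Ilos qualifies under the Astara–Ilos agreement and K-678 is covered: preferential rate 4% applies instead.
The additional-duty order on K-678 targets Farador, not Ilos; it does not apply.
Duty = $29,617.28 × 4% = $1,184.69.
Line 2 (F-902, Ilos, 2,119 liters, $177,784.10):
Base rate for F-902 is 32%.
Origin Ilos is the FTA partner but F-902 is not on the preference list; base rate stands.
Duty = $177,784.10 × 32% = $56,890.91.
Line 3 (C-841, Ilos, 1,664 pairs, $303,380.48):
Base rate for C-841 is $4.08/pair.
Origin Ilos is the FTA partner but C-841 is not on the preference list; base rate stands.
Duty = 1,664 × $4.08 = $6,789.12.
Total = $1,184.69 + $56,890.91 + $6,789.12 = $64,864.72.

$64,864.72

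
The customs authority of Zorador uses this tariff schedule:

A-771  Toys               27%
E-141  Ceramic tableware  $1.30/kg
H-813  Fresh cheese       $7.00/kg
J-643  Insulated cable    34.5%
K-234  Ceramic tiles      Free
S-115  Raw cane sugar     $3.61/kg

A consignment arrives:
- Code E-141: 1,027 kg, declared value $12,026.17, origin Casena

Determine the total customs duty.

Line 1 (E-141, Casena, 1,027 kg, $12,026.17):
Base rate for E-141 is $1.30/kg.
Duty = 1,027 × $1.30 = $1,335.10.

$1,335.10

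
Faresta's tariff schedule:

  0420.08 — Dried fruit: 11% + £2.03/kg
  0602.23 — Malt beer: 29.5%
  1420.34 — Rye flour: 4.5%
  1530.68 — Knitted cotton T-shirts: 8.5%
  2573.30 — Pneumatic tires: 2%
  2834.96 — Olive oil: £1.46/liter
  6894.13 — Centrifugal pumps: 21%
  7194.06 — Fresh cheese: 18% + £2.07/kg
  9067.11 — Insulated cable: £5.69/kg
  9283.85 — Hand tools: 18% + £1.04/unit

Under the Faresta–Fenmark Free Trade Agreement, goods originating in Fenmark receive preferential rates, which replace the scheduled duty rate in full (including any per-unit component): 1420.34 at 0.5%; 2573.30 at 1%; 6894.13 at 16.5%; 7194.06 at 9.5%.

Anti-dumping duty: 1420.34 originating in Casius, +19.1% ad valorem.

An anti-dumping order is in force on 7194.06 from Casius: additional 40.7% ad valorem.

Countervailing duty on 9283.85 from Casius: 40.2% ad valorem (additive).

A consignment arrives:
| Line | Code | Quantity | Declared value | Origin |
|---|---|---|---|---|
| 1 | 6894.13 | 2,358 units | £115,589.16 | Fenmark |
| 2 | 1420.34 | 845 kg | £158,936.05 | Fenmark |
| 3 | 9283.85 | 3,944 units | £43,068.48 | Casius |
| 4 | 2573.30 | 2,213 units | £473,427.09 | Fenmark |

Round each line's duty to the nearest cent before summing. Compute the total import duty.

£53,768.78

Line 1 (6894.13, Fenmark, 2,358 units, £115,589.16):
Base rate for 6894.13 is 21%.
Origin Fenmark qualifies under the Faresta–Fenmark agreement and 6894.13 is covered: preferential rate 16.5% applies instead.
Duty = £115,589.16 × 16.5% = £19,072.21.
Line 2 (1420.34, Fenmark, 845 kg, £158,936.05):
Base rate for 1420.34 is 4.5%.
Origin Fenmark qualifies under the Faresta–Fenmark agreement and 1420.34 is covered: preferential rate 0.5% applies instead.
The additional-duty order on 1420.34 targets Casius, not Fenmark; it does not apply.
Duty = £158,936.05 × 0.5% = £794.68.
Line 3 (9283.85, Casius, 3,944 units, £43,068.48):
Base rate for 9283.85 is 18% + £1.04/unit.
Additional duty on 9283.85 from Casius: +40.2%. Applied ad valorem rate: 18% + 40.2% = 58.2%.
Duty = £43,068.48 × 58.2% + 3,944 × £1.04 = £29,167.62.
Line 4 (2573.30, Fenmark, 2,213 units, £473,427.09):
Base rate for 2573.30 is 2%.
Origin Fenmark qualifies under the Faresta–Fenmark agreement and 2573.30 is covered: preferential rate 1% applies instead.
Duty = £473,427.09 × 1% = £4,734.27.
Total = £19,072.21 + £794.68 + £29,167.62 + £4,734.27 = £53,768.78.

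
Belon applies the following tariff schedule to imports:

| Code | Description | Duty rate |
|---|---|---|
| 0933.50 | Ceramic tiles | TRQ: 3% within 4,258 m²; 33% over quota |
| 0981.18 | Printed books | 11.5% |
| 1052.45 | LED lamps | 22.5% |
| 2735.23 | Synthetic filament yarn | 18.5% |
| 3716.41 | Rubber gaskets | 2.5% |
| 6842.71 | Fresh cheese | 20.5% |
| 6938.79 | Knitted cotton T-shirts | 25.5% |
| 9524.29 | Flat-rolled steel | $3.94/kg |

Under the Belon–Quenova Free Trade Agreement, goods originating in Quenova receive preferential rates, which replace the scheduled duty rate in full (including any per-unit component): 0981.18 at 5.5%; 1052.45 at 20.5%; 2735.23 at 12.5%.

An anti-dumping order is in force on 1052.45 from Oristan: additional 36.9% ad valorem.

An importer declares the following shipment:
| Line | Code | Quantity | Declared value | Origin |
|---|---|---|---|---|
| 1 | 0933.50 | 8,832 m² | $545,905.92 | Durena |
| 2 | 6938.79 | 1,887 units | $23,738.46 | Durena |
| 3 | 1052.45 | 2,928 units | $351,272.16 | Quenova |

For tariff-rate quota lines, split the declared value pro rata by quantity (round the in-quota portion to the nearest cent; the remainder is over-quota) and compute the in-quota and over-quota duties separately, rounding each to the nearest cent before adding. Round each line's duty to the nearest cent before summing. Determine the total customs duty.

$179,256.96

Line 1 (0933.50, Durena, 8,832 m², $545,905.92):
Code 0933.50 is under a tariff-rate quota (threshold 4,258 m²). In-quota: 4,258 m² at 3%; over-quota: 4,574 m² at 33%.
Pro-rata value split: in-quota = $545,905.92 × 4,258/8,832 = $263,186.98; over-quota = $545,905.92 − $263,186.98 = $282,718.94.
In-quota duty = $263,186.98 × 3% = $7,895.61. Over-quota duty = $282,718.94 × 33% = $93,297.25.
Line duty = $7,895.61 + $93,297.25 = $101,192.86.
Line 2 (6938.79, Durena, 1,887 units, $23,738.46):
Base rate for 6938.79 is 25.5%.
Duty = $23,738.46 × 25.5% = $6,053.31.
Line 3 (1052.45, Quenova, 2,928 units, $351,272.16):
Base rate for 1052.45 is 22.5%.
Origin Quenova qualifies under the Belon–Quenova agreement and 1052.45 is covered: preferential rate 20.5% applies instead.
The additional-duty order on 1052.45 targets Oristan, not Quenova; it does not apply.
Duty = $351,272.16 × 20.5% = $72,010.79.
Total = $101,192.86 + $6,053.31 + $72,010.79 = $179,256.96.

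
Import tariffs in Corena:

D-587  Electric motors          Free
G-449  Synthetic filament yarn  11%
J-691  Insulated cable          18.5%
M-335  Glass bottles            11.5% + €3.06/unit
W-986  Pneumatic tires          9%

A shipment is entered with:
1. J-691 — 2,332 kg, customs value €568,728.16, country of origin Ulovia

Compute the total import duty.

Line 1 (J-691, Ulovia, 2,332 kg, €568,728.16):
Base rate for J-691 is 18.5%.
Duty = €568,728.16 × 18.5% = €105,214.71.

€105,214.71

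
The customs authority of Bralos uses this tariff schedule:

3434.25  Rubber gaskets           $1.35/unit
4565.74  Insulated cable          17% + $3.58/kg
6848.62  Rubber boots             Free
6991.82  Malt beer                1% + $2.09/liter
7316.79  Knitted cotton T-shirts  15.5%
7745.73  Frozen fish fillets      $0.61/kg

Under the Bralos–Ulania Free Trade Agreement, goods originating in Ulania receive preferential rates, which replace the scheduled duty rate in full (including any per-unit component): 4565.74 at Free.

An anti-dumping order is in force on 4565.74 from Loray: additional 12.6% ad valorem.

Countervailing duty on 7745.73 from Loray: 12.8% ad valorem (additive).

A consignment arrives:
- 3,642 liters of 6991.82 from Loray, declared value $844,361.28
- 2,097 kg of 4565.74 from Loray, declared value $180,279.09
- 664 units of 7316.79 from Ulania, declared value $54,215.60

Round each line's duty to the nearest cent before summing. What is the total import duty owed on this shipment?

Line 1 (6991.82, Loray, 3,642 liters, $844,361.28):
Base rate for 6991.82 is 1% + $2.09/liter.
Duty = $844,361.28 × 1% + 3,642 × $2.09 = $16,055.39.
Line 2 (4565.74, Loray, 2,097 kg, $180,279.09):
Base rate for 4565.74 is 17% + $3.58/kg.
4565.74 has an FTA preferential rate, but origin Loray is not Ulania; base rate stands.
Additional duty on 4565.74 from Loray: +12.6%. Applied ad valorem rate: 17% + 12.6% = 29.6%.
Duty = $180,279.09 × 29.6% + 2,097 × $3.58 = $60,869.87.
Line 3 (7316.79, Ulania, 664 units, $54,215.60):
Base rate for 7316.79 is 15.5%.
Origin Ulania is the FTA partner but 7316.79 is not on the preference list; base rate stands.
Duty = $54,215.60 × 15.5% = $8,403.42.
Total = $16,055.39 + $60,869.87 + $8,403.42 = $85,328.68.

$85,328.68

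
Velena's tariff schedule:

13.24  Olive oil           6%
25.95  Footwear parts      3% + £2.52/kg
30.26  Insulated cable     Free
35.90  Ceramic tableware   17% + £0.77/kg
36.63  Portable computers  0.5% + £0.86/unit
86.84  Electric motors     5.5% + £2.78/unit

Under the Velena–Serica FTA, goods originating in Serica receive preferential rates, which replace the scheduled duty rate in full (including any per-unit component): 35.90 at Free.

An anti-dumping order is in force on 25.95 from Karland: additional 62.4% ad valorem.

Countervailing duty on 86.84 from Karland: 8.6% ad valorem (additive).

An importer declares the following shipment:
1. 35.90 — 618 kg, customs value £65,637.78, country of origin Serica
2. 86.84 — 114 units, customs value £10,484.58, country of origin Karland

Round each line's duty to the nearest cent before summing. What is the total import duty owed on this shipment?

£1,795.25

Line 1 (35.90, Serica, 618 kg, £65,637.78):
Base rate for 35.90 is 17% + £0.77/kg.
Origin Serica qualifies under the Velena–Serica agreement and 35.90 is covered: preferential rate Free applies instead.
Duty = £65,637.78 × 0% = £0.00.
Line 2 (86.84, Karland, 114 units, £10,484.58):
Base rate for 86.84 is 5.5% + £2.78/unit.
Additional duty on 86.84 from Karland: +8.6%. Applied ad valorem rate: 5.5% + 8.6% = 14.1%.
Duty = £10,484.58 × 14.1% + 114 × £2.78 = £1,795.25.
Total = £0.00 + £1,795.25 = £1,795.25.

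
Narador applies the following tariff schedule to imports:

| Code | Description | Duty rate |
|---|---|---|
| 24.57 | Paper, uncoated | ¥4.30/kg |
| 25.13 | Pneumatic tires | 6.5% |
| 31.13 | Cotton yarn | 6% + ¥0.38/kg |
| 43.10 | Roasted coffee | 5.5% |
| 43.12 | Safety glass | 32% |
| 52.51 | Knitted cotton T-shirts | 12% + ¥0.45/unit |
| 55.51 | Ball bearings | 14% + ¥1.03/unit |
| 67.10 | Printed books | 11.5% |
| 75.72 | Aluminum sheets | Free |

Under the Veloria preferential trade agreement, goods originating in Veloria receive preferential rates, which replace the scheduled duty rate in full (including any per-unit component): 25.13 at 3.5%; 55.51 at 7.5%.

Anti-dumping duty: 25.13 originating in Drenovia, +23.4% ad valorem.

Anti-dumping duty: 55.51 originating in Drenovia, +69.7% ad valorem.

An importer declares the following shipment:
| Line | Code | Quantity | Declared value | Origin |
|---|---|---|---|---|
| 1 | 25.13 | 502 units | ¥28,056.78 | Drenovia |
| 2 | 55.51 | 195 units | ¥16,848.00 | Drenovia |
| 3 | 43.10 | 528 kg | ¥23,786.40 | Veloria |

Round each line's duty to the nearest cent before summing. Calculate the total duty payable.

Line 1 (25.13, Drenovia, 502 units, ¥28,056.78):
Base rate for 25.13 is 6.5%.
25.13 has an FTA preferential rate, but origin Drenovia is not Veloria; base rate stands.
Additional duty on 25.13 from Drenovia: +23.4%. Applied ad valorem rate: 6.5% + 23.4% = 29.9%.
Duty = ¥28,056.78 × 29.9% = ¥8,388.98.
Line 2 (55.51, Drenovia, 195 units, ¥16,848.00):
Base rate for 55.51 is 14% + ¥1.03/unit.
55.51 has an FTA preferential rate, but origin Drenovia is not Veloria; base rate stands.
Additional duty on 55.51 from Drenovia: +69.7%. Applied ad valorem rate: 14% + 69.7% = 83.7%.
Duty = ¥16,848.00 × 83.7% + 195 × ¥1.03 = ¥14,302.63.
Line 3 (43.10, Veloria, 528 kg, ¥23,786.40):
Base rate for 43.10 is 5.5%.
Origin Veloria is the FTA partner but 43.10 is not on the preference list; base rate stands.
Duty = ¥23,786.40 × 5.5% = ¥1,308.25.
Total = ¥8,388.98 + ¥14,302.63 + ¥1,308.25 = ¥23,999.86.

¥23,999.86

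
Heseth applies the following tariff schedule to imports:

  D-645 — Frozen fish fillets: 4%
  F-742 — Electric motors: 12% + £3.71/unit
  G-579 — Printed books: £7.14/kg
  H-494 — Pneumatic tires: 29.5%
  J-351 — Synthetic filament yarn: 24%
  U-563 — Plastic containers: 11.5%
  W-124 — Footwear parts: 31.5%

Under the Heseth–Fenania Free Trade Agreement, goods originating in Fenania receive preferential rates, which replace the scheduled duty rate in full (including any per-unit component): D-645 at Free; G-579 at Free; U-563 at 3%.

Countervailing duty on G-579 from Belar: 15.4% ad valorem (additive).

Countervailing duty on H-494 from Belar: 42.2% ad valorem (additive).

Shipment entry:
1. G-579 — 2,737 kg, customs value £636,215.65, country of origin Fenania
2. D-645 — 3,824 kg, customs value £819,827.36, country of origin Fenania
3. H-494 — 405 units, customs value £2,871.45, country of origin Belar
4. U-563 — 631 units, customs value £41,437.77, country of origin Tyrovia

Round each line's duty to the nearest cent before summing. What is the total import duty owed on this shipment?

Line 1 (G-579, Fenania, 2,737 kg, £636,215.65):
Base rate for G-579 is £7.14/kg.
Origin Fenania qualifies under the Heseth–Fenania agreement and G-579 is covered: preferential rate Free applies instead.
The additional-duty order on G-579 targets Belar, not Fenania; it does not apply.
Duty = £636,215.65 × 0% = £0.00.
Line 2 (D-645, Fenania, 3,824 kg, £819,827.36):
Base rate for D-645 is 4%.
Origin Fenania qualifies under the Heseth–Fenania agreement and D-645 is covered: preferential rate Free applies instead.
Duty = £819,827.36 × 0% = £0.00.
Line 3 (H-494, Belar, 405 units, £2,871.45):
Base rate for H-494 is 29.5%.
Additional duty on H-494 from Belar: +42.2%. Applied ad valorem rate: 29.5% + 42.2% = 71.7%.
Duty = £2,871.45 × 71.7% = £2,058.83.
Line 4 (U-563, Tyrovia, 631 units, £41,437.77):
Base rate for U-563 is 11.5%.
U-563 has an FTA preferential rate, but origin Tyrovia is not Fenania; base rate stands.
Duty = £41,437.77 × 11.5% = £4,765.34.
Total = £0.00 + £0.00 + £2,058.83 + £4,765.34 = £6,824.17.

£6,824.17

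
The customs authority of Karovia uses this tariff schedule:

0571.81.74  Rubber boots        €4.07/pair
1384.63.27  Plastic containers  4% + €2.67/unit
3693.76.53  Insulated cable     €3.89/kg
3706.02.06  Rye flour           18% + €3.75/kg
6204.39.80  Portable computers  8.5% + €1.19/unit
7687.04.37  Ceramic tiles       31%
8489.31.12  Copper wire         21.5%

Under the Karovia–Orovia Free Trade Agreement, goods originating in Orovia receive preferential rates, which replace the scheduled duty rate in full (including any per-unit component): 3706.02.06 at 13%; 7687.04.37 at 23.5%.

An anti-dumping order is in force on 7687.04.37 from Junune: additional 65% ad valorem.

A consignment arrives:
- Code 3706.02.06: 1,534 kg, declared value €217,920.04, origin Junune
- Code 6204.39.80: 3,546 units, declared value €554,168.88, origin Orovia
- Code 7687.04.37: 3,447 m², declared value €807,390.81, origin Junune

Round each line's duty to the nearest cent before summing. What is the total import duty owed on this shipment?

Line 1 (3706.02.06, Junune, 1,534 kg, €217,920.04):
Base rate for 3706.02.06 is 18% + €3.75/kg.
3706.02.06 has an FTA preferential rate, but origin Junune is not Orovia; base rate stands.
Duty = €217,920.04 × 18% + 1,534 × €3.75 = €44,978.11.
Line 2 (6204.39.80, Orovia, 3,546 units, €554,168.88):
Base rate for 6204.39.80 is 8.5% + €1.19/unit.
Origin Orovia is the FTA partner but 6204.39.80 is not on the preference list; base rate stands.
Duty = €554,168.88 × 8.5% + 3,546 × €1.19 = €51,324.09.
Line 3 (7687.04.37, Junune, 3,447 m², €807,390.81):
Base rate for 7687.04.37 is 31%.
7687.04.37 has an FTA preferential rate, but origin Junune is not Orovia; base rate stands.
Additional duty on 7687.04.37 from Junune: +65%. Applied ad valorem rate: 31% + 65% = 96%.
Duty = €807,390.81 × 96% = €775,095.18.
Total = €44,978.11 + €51,324.09 + €775,095.18 = €871,397.38.

€871,397.38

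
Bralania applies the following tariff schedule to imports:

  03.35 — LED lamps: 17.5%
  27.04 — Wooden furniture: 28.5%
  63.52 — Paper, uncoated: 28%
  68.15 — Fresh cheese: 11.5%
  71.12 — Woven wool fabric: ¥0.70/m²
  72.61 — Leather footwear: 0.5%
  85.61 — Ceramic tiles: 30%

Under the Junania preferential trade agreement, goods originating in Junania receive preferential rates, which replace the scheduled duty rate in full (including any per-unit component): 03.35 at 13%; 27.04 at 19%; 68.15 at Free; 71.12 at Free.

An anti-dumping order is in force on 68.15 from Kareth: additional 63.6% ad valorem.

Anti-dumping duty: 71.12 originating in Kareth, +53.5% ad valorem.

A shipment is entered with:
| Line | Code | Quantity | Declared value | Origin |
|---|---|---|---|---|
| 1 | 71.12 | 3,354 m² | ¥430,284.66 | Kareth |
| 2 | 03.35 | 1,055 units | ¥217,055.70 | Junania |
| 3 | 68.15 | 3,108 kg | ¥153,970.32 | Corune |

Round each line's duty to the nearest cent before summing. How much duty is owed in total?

¥278,473.92

Line 1 (71.12, Kareth, 3,354 m², ¥430,284.66):
Base rate for 71.12 is ¥0.70/m².
71.12 has an FTA preferential rate, but origin Kareth is not Junania; base rate stands.
Additional duty on 71.12 from Kareth: +53.5% ad valorem. Applied ad valorem rate = 53.5%.
Duty = ¥430,284.66 × 53.5% + 3,354 × ¥0.70 = ¥232,550.09.
Line 2 (03.35, Junania, 1,055 units, ¥217,055.70):
Base rate for 03.35 is 17.5%.
Origin Junania qualifies under the Bralania–Junania agreement and 03.35 is covered: preferential rate 13% applies instead.
Duty = ¥217,055.70 × 13% = ¥28,217.24.
Line 3 (68.15, Corune, 3,108 kg, ¥153,970.32):
Base rate for 68.15 is 11.5%.
68.15 has an FTA preferential rate, but origin Corune is not Junania; base rate stands.
The additional-duty order on 68.15 targets Kareth, not Corune; it does not apply.
Duty = ¥153,970.32 × 11.5% = ¥17,706.59.
Total = ¥232,550.09 + ¥28,217.24 + ¥17,706.59 = ¥278,473.92.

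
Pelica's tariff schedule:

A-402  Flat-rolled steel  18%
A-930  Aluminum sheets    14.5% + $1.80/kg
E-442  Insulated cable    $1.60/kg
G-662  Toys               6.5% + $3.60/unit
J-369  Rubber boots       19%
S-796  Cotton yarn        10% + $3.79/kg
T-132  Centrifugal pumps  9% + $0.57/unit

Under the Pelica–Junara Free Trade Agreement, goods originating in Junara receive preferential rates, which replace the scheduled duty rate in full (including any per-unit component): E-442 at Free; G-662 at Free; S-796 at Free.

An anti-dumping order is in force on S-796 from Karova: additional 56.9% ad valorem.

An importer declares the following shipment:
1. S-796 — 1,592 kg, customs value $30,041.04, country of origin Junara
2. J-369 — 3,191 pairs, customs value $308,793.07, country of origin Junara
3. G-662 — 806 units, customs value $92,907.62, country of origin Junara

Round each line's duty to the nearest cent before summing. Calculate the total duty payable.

Line 1 (S-796, Junara, 1,592 kg, $30,041.04):
Base rate for S-796 is 10% + $3.79/kg.
Origin Junara qualifies under the Pelica–Junara agreement and S-796 is covered: preferential rate Free applies instead.
The additional-duty order on S-796 targets Karova, not Junara; it does not apply.
Duty = $30,041.04 × 0% = $0.00.
Line 2 (J-369, Junara, 3,191 pairs, $308,793.07):
Base rate for J-369 is 19%.
Origin Junara is the FTA partner but J-369 is not on the preference list; base rate stands.
Duty = $308,793.07 × 19% = $58,670.68.
Line 3 (G-662, Junara, 806 units, $92,907.62):
Base rate for G-662 is 6.5% + $3.60/unit.
Origin Junara qualifies under the Pelica–Junara agreement and G-662 is covered: preferential rate Free applies instead.
Duty = $92,907.62 × 0% = $0.00.
Total = $0.00 + $58,670.68 + $0.00 = $58,670.68.

$58,670.68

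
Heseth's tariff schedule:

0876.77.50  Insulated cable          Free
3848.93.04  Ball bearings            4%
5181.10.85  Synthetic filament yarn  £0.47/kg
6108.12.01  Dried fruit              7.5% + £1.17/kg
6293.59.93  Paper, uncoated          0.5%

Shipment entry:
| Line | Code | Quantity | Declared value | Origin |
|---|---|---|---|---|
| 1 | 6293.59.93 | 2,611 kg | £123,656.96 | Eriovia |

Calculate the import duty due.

Line 1 (6293.59.93, Eriovia, 2,611 kg, £123,656.96):
Base rate for 6293.59.93 is 0.5%.
Duty = £123,656.96 × 0.5% = £618.28.

£618.28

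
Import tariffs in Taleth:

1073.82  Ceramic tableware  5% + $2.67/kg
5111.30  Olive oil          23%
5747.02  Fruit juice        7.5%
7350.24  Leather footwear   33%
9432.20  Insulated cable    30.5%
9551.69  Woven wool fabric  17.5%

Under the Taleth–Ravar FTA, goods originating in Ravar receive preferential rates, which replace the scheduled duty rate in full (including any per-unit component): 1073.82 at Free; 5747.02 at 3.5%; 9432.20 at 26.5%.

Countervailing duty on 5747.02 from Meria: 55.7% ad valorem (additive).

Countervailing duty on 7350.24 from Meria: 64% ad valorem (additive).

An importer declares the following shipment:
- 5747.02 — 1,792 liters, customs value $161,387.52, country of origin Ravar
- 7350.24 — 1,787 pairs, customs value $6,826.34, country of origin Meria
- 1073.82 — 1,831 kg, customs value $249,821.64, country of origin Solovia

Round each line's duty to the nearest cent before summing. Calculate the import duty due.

Line 1 (5747.02, Ravar, 1,792 liters, $161,387.52):
Base rate for 5747.02 is 7.5%.
Origin Ravar qualifies under the Taleth–Ravar agreement and 5747.02 is covered: preferential rate 3.5% applies instead.
The additional-duty order on 5747.02 targets Meria, not Ravar; it does not apply.
Duty = $161,387.52 × 3.5% = $5,648.56.
Line 2 (7350.24, Meria, 1,787 pairs, $6,826.34):
Base rate for 7350.24 is 33%.
Additional duty on 7350.24 from Meria: +64%. Applied ad valorem rate: 33% + 64% = 97%.
Duty = $6,826.34 × 97% = $6,621.55.
Line 3 (1073.82, Solovia, 1,831 kg, $249,821.64):
Base rate for 1073.82 is 5% + $2.67/kg.
1073.82 has an FTA preferential rate, but origin Solovia is not Ravar; base rate stands.
Duty = $249,821.64 × 5% + 1,831 × $2.67 = $17,379.85.
Total = $5,648.56 + $6,621.55 + $17,379.85 = $29,649.96.

$29,649.96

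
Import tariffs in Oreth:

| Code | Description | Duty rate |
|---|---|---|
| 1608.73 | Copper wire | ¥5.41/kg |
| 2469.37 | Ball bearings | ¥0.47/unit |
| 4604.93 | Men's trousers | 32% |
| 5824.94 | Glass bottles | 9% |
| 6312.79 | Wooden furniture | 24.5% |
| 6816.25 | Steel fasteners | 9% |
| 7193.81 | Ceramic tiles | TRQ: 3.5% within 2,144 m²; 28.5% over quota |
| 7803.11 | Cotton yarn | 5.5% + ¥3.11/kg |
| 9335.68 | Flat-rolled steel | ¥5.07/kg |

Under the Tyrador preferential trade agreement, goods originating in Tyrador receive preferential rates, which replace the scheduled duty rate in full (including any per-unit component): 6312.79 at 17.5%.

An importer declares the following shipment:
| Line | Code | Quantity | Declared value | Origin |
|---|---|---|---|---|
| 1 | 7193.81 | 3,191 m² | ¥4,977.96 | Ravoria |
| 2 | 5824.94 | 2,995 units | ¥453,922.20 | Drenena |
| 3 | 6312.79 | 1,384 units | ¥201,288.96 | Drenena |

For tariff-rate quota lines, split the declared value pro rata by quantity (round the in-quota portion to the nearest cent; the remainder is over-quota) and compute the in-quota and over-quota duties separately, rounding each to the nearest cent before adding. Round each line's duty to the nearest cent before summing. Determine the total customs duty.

¥90,751.36

Line 1 (7193.81, Ravoria, 3,191 m², ¥4,977.96):
Code 7193.81 is under a tariff-rate quota (threshold 2,144 m²). In-quota: 2,144 m² at 3.5%; over-quota: 1,047 m² at 28.5%.
Pro-rata value split: in-quota = ¥4,977.96 × 2,144/3,191 = ¥3,344.64; over-quota = ¥4,977.96 − ¥3,344.64 = ¥1,633.32.
In-quota duty = ¥3,344.64 × 3.5% = ¥117.06. Over-quota duty = ¥1,633.32 × 28.5% = ¥465.50.
Line duty = ¥117.06 + ¥465.50 = ¥582.56.
Line 2 (5824.94, Drenena, 2,995 units, ¥453,922.20):
Base rate for 5824.94 is 9%.
Duty = ¥453,922.20 × 9% = ¥40,853.00.
Line 3 (6312.79, Drenena, 1,384 units, ¥201,288.96):
Base rate for 6312.79 is 24.5%.
6312.79 has an FTA preferential rate, but origin Drenena is not Tyrador; base rate stands.
Duty = ¥201,288.96 × 24.5% = ¥49,315.80.
Total = ¥582.56 + ¥40,853.00 + ¥49,315.80 = ¥90,751.36.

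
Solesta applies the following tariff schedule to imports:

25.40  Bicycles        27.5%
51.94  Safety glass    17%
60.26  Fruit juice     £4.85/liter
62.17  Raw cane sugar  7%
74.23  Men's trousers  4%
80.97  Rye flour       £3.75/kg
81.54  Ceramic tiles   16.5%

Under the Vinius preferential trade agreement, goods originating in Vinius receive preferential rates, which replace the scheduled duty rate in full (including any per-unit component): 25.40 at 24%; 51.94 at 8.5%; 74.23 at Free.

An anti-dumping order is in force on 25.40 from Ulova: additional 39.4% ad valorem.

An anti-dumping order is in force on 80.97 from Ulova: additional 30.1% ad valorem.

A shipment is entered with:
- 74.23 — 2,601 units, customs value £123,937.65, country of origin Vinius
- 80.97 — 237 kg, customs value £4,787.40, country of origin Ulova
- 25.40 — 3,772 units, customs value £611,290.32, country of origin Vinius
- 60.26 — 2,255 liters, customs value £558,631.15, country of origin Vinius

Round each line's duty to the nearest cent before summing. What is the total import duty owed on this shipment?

Line 1 (74.23, Vinius, 2,601 units, £123,937.65):
Base rate for 74.23 is 4%.
Origin Vinius qualifies under the Solesta–Vinius agreement and 74.23 is covered: preferential rate Free applies instead.
Duty = £123,937.65 × 0% = £0.00.
Line 2 (80.97, Ulova, 237 kg, £4,787.40):
Base rate for 80.97 is £3.75/kg.
Additional duty on 80.97 from Ulova: +30.1% ad valorem. Applied ad valorem rate = 30.1%.
Duty = £4,787.40 × 30.1% + 237 × £3.75 = £2,329.76.
Line 3 (25.40, Vinius, 3,772 units, £611,290.32):
Base rate for 25.40 is 27.5%.
Origin Vinius qualifies under the Solesta–Vinius agreement and 25.40 is covered: preferential rate 24% applies instead.
The additional-duty order on 25.40 targets Ulova, not Vinius; it does not apply.
Duty = £611,290.32 × 24% = £146,709.68.
Line 4 (60.26, Vinius, 2,255 liters, £558,631.15):
Base rate for 60.26 is £4.85/liter.
Origin Vinius is the FTA partner but 60.26 is not on the preference list; base rate stands.
Duty = 2,255 × £4.85 = £10,936.75.
Total = £0.00 + £2,329.76 + £146,709.68 + £10,936.75 = £159,976.19.

£159,976.19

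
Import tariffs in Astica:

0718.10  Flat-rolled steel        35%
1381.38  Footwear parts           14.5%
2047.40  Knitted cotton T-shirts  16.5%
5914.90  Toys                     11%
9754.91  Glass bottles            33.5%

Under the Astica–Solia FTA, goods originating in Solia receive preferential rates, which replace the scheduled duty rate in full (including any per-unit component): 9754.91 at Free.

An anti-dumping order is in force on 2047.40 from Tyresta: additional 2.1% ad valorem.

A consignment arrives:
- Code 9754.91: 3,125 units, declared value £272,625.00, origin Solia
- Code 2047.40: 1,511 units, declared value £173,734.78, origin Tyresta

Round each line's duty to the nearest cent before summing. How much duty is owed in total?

£32,314.67

Line 1 (9754.91, Solia, 3,125 units, £272,625.00):
Base rate for 9754.91 is 33.5%.
Origin Solia qualifies under the Astica–Solia agreement and 9754.91 is covered: preferential rate Free applies instead.
Duty = £272,625.00 × 0% = £0.00.
Line 2 (2047.40, Tyresta, 1,511 units, £173,734.78):
Base rate for 2047.40 is 16.5%.
Additional duty on 2047.40 from Tyresta: +2.1%. Applied ad valorem rate: 16.5% + 2.1% = 18.6%.
Duty = £173,734.78 × 18.6% = £32,314.67.
Total = £0.00 + £32,314.67 = £32,314.67.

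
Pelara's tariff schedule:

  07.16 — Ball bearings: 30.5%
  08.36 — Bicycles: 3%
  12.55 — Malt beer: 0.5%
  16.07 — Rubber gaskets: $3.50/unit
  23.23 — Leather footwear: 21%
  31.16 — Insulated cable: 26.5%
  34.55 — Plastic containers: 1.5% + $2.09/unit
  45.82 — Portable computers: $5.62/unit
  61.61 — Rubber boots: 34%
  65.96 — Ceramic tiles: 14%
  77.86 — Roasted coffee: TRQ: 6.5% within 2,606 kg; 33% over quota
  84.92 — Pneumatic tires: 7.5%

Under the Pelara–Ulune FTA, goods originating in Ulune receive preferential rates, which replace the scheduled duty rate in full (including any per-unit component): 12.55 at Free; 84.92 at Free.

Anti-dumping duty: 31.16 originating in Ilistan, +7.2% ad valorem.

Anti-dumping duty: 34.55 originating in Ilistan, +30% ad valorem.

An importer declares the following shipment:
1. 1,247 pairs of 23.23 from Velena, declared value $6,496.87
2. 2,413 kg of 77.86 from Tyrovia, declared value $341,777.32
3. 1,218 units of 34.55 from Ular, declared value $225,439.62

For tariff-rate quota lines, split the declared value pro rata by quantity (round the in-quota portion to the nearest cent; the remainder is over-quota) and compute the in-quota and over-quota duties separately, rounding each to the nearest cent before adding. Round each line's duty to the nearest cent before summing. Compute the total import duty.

$29,507.08

Line 1 (23.23, Velena, 1,247 pairs, $6,496.87):
Base rate for 23.23 is 21%.
Duty = $6,496.87 × 21% = $1,364.34.
Line 2 (77.86, Tyrovia, 2,413 kg, $341,777.32):
Code 77.86 is under a tariff-rate quota (threshold 2,606 kg). Quantity 2,413 kg is within the quota, so the in-quota rate 6.5% applies to the full value.
Duty = $341,777.32 × 6.5% = $22,215.53.
Line 3 (34.55, Ular, 1,218 units, $225,439.62):
Base rate for 34.55 is 1.5% + $2.09/unit.
The additional-duty order on 34.55 targets Ilistan, not Ular; it does not apply.
Duty = $225,439.62 × 1.5% + 1,218 × $2.09 = $5,927.21.
Total = $1,364.34 + $22,215.53 + $5,927.21 = $29,507.08.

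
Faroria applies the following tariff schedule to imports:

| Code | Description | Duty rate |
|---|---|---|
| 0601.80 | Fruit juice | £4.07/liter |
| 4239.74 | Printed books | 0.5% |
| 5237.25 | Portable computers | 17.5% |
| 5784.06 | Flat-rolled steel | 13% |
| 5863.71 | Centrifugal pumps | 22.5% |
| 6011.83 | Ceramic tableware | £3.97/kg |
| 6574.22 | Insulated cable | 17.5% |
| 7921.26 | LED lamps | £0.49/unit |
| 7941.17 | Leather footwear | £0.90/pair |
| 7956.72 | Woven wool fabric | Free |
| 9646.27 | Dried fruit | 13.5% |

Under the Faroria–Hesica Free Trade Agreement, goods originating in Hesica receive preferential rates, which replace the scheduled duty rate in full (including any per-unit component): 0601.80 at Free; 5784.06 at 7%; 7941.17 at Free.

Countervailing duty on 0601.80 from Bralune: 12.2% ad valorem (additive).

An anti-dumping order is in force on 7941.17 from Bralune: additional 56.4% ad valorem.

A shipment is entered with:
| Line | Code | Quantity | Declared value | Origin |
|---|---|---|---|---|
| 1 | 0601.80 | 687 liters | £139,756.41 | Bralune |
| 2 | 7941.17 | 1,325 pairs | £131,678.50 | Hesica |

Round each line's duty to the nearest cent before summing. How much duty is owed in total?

£19,846.37

Line 1 (0601.80, Bralune, 687 liters, £139,756.41):
Base rate for 0601.80 is £4.07/liter.
0601.80 has an FTA preferential rate, but origin Bralune is not Hesica; base rate stands.
Additional duty on 0601.80 from Bralune: +12.2% ad valorem. Applied ad valorem rate = 12.2%.
Duty = £139,756.41 × 12.2% + 687 × £4.07 = £19,846.37.
Line 2 (7941.17, Hesica, 1,325 pairs, £131,678.50):
Base rate for 7941.17 is £0.90/pair.
Origin Hesica qualifies under the Faroria–Hesica agreement and 7941.17 is covered: preferential rate Free applies instead.
The additional-duty order on 7941.17 targets Bralune, not Hesica; it does not apply.
Duty = £131,678.50 × 0% = £0.00.
Total = £19,846.37 + £0.00 = £19,846.37.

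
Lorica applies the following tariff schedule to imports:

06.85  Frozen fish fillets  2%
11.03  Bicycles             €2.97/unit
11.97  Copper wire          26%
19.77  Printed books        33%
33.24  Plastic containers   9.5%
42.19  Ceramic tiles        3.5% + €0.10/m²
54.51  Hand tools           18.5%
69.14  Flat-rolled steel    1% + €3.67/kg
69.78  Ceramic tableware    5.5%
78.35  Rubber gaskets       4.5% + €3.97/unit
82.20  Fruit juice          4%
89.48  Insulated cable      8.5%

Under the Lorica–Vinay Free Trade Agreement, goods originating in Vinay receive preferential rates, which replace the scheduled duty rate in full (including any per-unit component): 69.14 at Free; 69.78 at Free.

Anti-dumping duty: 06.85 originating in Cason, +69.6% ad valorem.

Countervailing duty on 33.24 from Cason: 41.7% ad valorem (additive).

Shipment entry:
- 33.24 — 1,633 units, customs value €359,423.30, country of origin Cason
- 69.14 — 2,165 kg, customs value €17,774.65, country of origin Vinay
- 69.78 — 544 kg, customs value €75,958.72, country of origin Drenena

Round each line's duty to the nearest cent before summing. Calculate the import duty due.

Line 1 (33.24, Cason, 1,633 units, €359,423.30):
Base rate for 33.24 is 9.5%.
Additional duty on 33.24 from Cason: +41.7%. Applied ad valorem rate: 9.5% + 41.7% = 51.2%.
Duty = €359,423.30 × 51.2% = €184,024.73.
Line 2 (69.14, Vinay, 2,165 kg, €17,774.65):
Base rate for 69.14 is 1% + €3.67/kg.
Origin Vinay qualifies under the Lorica–Vinay agreement and 69.14 is covered: preferential rate Free applies instead.
Duty = €17,774.65 × 0% = €0.00.
Line 3 (69.78, Drenena, 544 kg, €75,958.72):
Base rate for 69.78 is 5.5%.
69.78 has an FTA preferential rate, but origin Drenena is not Vinay; base rate stands.
Duty = €75,958.72 × 5.5% = €4,177.73.
Total = €184,024.73 + €0.00 + €4,177.73 = €188,202.46.

€188,202.46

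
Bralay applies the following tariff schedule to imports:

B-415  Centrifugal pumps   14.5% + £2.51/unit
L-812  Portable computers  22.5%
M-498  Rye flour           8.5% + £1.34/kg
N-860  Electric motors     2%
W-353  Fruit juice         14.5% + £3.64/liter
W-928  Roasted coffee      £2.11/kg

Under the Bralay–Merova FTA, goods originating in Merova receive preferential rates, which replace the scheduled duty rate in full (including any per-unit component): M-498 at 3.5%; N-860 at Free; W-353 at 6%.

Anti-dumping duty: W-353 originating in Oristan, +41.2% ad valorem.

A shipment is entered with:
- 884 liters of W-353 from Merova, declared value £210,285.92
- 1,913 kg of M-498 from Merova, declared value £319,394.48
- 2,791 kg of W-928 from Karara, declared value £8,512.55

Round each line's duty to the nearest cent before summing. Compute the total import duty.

Line 1 (W-353, Merova, 884 liters, £210,285.92):
Base rate for W-353 is 14.5% + £3.64/liter.
Origin Merova qualifies under the Bralay–Merova agreement and W-353 is covered: preferential rate 6% applies instead.
The additional-duty order on W-353 targets Oristan, not Merova; it does not apply.
Duty = £210,285.92 × 6% = £12,617.16.
Line 2 (M-498, Merova, 1,913 kg, £319,394.48):
Base rate for M-498 is 8.5% + £1.34/kg.
Origin Merova qualifies under the Bralay–Merova agreement and M-498 is covered: preferential rate 3.5% applies instead.
Duty = £319,394.48 × 3.5% = £11,178.81.
Line 3 (W-928, Karara, 2,791 kg, £8,512.55):
Base rate for W-928 is £2.11/kg.
Duty = 2,791 × £2.11 = £5,889.01.
Total = £12,617.16 + £11,178.81 + £5,889.01 = £29,684.98.

£29,684.98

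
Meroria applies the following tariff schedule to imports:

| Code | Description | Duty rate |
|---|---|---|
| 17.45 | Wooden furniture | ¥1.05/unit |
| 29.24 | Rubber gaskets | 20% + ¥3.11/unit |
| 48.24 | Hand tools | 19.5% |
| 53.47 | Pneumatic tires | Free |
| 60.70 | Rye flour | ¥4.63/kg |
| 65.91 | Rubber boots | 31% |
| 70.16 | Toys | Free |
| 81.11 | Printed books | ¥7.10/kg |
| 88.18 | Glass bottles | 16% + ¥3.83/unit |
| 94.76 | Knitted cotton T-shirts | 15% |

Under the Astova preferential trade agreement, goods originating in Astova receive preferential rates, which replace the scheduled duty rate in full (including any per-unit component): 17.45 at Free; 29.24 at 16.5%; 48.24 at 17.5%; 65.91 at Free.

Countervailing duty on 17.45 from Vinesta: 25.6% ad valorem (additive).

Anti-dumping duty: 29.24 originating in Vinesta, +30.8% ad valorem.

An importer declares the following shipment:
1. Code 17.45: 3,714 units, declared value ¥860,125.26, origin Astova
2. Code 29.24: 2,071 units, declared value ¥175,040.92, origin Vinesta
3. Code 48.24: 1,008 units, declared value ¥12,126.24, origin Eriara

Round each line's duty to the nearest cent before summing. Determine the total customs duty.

¥97,726.22

Line 1 (17.45, Astova, 3,714 units, ¥860,125.26):
Base rate for 17.45 is ¥1.05/unit.
Origin Astova qualifies under the Meroria–Astova agreement and 17.45 is covered: preferential rate Free applies instead.
The additional-duty order on 17.45 targets Vinesta, not Astova; it does not apply.
Duty = ¥860,125.26 × 0% = ¥0.00.
Line 2 (29.24, Vinesta, 2,071 units, ¥175,040.92):
Base rate for 29.24 is 20% + ¥3.11/unit.
29.24 has an FTA preferential rate, but origin Vinesta is not Astova; base rate stands.
Additional duty on 29.24 from Vinesta: +30.8%. Applied ad valorem rate: 20% + 30.8% = 50.8%.
Duty = ¥175,040.92 × 50.8% + 2,071 × ¥3.11 = ¥95,361.60.
Line 3 (48.24, Eriara, 1,008 units, ¥12,126.24):
Base rate for 48.24 is 19.5%.
48.24 has an FTA preferential rate, but origin Eriara is not Astova; base rate stands.
Duty = ¥12,126.24 × 19.5% = ¥2,364.62.
Total = ¥0.00 + ¥95,361.60 + ¥2,364.62 = ¥97,726.22.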